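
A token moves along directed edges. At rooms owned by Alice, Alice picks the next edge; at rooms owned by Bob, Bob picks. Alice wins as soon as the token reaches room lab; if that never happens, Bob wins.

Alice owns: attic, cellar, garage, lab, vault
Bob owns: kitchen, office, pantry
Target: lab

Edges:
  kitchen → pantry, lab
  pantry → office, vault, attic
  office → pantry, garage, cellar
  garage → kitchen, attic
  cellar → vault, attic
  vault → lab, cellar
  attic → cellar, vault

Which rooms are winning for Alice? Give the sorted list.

attic, cellar, garage, lab, vault

A0 = {lab}
A1: add {vault} — vault (Alice) has vault→lab.
A2: add {attic, cellar} — cellar (Alice) has cellar→vault; attic (Alice) has attic→vault.
A3: add {garage} — garage (Alice) has garage→attic.
A4 = A3; e.g. kitchen (Bob) can still go to pantry. Fixed point.
Alice's winning region = {attic, cellar, garage, lab, vault}.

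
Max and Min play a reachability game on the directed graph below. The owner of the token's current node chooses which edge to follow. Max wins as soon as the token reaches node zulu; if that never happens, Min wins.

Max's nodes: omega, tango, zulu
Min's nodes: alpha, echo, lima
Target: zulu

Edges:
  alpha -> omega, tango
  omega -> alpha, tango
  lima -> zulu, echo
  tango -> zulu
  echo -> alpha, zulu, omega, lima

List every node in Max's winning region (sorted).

alpha, omega, tango, zulu

A0 = {zulu}
A1: add {tango} — tango (Max) has tango→zulu.
A2: add {omega} — omega (Max) has omega→tango.
A3: add {alpha} — alpha (Min): all of {omega, tango} already in.
A4 = A3; e.g. lima (Min) can still go to echo. Fixed point.
Max's winning region = {alpha, omega, tango, zulu}.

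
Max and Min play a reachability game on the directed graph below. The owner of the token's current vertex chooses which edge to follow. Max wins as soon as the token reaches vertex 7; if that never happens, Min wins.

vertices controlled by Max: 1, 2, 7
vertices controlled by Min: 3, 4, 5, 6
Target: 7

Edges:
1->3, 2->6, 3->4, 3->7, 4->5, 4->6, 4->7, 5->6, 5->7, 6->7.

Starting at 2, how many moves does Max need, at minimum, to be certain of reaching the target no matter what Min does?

2

A0 = {7}
A1: add {6} — 6 (Min): all of {7} already in.
A2: add {2, 5} — 2 (Max) has 2→6; 5 (Min): all of {6, 7} already in.
2 enters the attractor at level 2, so Max can force the target in 2 moves from there.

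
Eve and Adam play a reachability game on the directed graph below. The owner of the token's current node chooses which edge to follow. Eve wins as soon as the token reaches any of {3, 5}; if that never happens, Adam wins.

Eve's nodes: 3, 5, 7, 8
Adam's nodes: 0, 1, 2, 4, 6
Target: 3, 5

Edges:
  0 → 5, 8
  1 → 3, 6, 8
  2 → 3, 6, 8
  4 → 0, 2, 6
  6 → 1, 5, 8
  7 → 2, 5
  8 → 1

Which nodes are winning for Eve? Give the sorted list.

A0 = {3, 5}
A1: add {7} — 7 (Eve) has 7→5.
A2 = A1; e.g. 0 (Adam) can still go to 8. Fixed point.
Eve's winning region = {3, 5, 7}.

3, 5, 7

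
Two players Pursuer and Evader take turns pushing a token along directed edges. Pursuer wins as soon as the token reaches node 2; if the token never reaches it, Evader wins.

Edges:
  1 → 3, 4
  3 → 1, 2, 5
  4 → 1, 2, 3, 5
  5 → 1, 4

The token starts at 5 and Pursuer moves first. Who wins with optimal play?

Pursuer

Track states (vertex, player-to-move).
A0 = {(2,Pursuer), (2,Evader)}
A1: add {(3,Pursuer), (4,Pursuer)}.
A2: add {(1,Evader)}.
A3: add {(5,Pursuer)}.
(5,Pursuer) ∈ A3 ⇒ Pursuer forces the target.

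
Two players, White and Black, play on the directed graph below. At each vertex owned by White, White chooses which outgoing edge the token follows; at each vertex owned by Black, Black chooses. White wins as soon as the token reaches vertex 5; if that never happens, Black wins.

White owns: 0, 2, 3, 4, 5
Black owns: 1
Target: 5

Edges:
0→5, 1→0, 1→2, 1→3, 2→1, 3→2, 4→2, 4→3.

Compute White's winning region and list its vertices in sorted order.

A0 = {5}
A1: add {0} — 0 (White) has 0→5.
A2 = A1; e.g. 1 (Black) can still go to 2. Fixed point.
White's winning region = {0, 5}.

0, 5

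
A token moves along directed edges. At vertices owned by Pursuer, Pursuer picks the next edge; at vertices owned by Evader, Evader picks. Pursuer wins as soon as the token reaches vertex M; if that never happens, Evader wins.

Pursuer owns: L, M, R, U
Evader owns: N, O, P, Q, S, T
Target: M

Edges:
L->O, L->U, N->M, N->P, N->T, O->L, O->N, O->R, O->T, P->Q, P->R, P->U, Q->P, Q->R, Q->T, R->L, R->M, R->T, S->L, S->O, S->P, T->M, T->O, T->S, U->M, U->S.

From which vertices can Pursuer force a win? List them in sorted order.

A0 = {M}
A1: add {R, U} — R (Pursuer) has R→M; U (Pursuer) has U→M.
A2: add {L} — L (Pursuer) has L→U.
A3 = A2; e.g. N (Evader) can still go to P. Fixed point.
Pursuer's winning region = {L, M, R, U}.

L, M, R, U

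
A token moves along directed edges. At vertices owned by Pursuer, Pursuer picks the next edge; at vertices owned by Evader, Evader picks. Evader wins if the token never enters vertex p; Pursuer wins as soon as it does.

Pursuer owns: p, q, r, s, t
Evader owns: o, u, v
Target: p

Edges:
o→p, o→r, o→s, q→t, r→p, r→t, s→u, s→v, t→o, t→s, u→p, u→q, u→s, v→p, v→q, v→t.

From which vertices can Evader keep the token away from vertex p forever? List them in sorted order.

A0 = {p}
A1: add {r} — r (Pursuer) has r→p.
A2 = A1; e.g. o (Evader) can still go to s. Fixed point.
Pursuer's attractor = {p, r}; Evader avoids the target exactly from the complement.

o, q, s, t, u, v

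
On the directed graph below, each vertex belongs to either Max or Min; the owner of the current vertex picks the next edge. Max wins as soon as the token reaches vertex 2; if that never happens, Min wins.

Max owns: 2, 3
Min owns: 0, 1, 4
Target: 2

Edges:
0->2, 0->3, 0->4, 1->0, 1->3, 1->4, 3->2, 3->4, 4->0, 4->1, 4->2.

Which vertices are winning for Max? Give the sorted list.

2, 3

A0 = {2}
A1: add {3} — 3 (Max) has 3→2.
A2 = A1; e.g. 0 (Min) can still go to 4. Fixed point.
Max's winning region = {2, 3}.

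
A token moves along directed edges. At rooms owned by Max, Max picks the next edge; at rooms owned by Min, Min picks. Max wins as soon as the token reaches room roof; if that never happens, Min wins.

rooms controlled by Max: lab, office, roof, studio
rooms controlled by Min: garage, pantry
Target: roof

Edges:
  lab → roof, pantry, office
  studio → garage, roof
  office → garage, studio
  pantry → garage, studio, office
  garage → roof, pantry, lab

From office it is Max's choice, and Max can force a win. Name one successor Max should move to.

A0 = {roof}
A1: add {lab, studio} — studio (Max) has studio→roof; lab (Max) has lab→roof.
A2: add {office} — office (Max) has office→studio.
A3 = A2; e.g. garage (Min) can still go to pantry. Fixed point.
From office, successor studio is in the attractor (rank 1); the other successor garage is not.

studio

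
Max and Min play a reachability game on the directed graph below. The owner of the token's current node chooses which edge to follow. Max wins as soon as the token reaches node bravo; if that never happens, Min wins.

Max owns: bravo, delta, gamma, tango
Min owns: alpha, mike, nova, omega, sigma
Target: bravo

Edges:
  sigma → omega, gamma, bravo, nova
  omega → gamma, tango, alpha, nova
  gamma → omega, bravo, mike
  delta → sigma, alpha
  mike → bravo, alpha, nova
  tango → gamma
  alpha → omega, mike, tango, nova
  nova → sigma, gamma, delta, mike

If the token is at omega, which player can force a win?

A0 = {bravo}
A1: add {gamma} — gamma (Max) has gamma→bravo.
A2: add {tango} — tango (Max) has tango→gamma.
A3 = A2; e.g. sigma (Min) can still go to omega. Fixed point.
omega never enters the attractor, so Min can avoid the target forever.

Min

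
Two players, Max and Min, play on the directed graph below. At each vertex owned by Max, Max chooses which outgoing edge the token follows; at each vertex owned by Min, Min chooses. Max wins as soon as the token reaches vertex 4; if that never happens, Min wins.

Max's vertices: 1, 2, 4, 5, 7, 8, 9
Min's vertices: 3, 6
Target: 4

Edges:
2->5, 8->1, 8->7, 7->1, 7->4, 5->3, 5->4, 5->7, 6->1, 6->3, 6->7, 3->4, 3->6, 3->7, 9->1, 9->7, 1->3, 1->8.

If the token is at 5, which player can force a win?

A0 = {4}
A1: add {5, 7} — 5 (Max) has 5→4; 7 (Max) has 7→4.
5 ∈ A1, so Max can force the target.

Max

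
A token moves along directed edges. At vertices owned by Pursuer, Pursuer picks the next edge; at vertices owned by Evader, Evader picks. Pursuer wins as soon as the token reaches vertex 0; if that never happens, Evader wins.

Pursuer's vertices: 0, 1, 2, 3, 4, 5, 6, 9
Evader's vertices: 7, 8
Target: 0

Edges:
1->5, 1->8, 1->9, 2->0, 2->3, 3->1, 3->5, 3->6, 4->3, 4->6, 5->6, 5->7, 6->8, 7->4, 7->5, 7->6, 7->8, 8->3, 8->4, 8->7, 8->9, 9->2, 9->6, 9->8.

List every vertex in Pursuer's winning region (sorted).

0, 1, 2, 3, 4, 9

A0 = {0}
A1: add {2} — 2 (Pursuer) has 2→0.
A2: add {9} — 9 (Pursuer) has 9→2.
A3: add {1} — 1 (Pursuer) has 1→9.
A4: add {3} — 3 (Pursuer) has 3→1.
A5: add {4} — 4 (Pursuer) has 4→3.
A6 = A5; e.g. 5 (Pursuer) has no edge into A5. Fixed point.
Pursuer's winning region = {0, 1, 2, 3, 4, 9}.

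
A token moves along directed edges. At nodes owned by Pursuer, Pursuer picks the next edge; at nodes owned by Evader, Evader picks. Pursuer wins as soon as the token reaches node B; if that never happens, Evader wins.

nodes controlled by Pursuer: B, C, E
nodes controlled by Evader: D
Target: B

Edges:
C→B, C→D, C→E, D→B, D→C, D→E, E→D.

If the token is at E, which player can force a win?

Evader

A0 = {B}
A1: add {C} — C (Pursuer) has C→B.
A2 = A1; e.g. D (Evader) can still go to E. Fixed point.
E never enters the attractor, so Evader can avoid the target forever.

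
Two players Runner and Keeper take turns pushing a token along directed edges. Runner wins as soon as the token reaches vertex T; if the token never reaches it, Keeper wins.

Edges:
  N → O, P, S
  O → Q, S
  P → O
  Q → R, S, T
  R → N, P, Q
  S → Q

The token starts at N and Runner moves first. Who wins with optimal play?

Track states (vertex, player-to-move).
A0 = {(T,Runner), (T,Keeper)}
A1: add {(Q,Runner)}.
A2: add {(S,Keeper)}.
A3: add {(N,Runner), (O,Runner)}.
(N,Runner) ∈ A3 ⇒ Runner forces the target.

Runner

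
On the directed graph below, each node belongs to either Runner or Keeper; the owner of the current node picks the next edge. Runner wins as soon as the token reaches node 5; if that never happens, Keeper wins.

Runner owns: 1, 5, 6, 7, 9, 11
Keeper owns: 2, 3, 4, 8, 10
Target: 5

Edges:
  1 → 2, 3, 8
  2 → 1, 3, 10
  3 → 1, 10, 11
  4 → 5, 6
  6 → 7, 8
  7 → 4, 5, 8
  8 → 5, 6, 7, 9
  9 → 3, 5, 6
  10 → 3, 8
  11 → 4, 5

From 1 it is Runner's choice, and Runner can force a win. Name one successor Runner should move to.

8

A0 = {5}
A1: add {7, 9, 11} — 7 (Runner) has 7→5; 9 (Runner) has 9→5; 11 (Runner) has 11→5.
A2: add {6} — 6 (Runner) has 6→7.
A3: add {4, 8} — 4 (Keeper): all of {5, 6} already in; 8 (Keeper): all of {5, 6, 7, 9} already in.
A4: add {1} — 1 (Runner) has 1→8.
A5 = A4; e.g. 2 (Keeper) can still go to 3. Fixed point.
From 1, successor 8 is in the attractor (rank 3); the other successors 2, 3 are not.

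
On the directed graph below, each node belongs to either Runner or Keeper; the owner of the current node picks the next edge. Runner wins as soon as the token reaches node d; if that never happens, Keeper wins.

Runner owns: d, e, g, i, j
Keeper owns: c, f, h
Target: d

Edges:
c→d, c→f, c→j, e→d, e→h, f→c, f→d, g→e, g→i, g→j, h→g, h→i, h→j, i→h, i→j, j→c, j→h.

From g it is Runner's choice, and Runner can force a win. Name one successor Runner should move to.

e

A0 = {d}
A1: add {e} — e (Runner) has e→d.
A2: add {g} — g (Runner) has g→e.
A3 = A2; e.g. c (Keeper) can still go to f. Fixed point.
From g, successor e is in the attractor (rank 1); the other successors i, j are not.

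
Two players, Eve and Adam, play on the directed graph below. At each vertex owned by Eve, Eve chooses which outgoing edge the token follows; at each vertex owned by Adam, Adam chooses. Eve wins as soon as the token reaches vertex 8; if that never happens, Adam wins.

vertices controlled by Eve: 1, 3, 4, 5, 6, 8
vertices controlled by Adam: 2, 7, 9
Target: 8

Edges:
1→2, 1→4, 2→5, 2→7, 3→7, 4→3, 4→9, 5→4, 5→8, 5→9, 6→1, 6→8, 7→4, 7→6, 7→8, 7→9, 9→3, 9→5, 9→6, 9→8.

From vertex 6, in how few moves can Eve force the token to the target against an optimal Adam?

A0 = {8}
A1: add {5, 6} — 5 (Eve) has 5→8; 6 (Eve) has 6→8.
A2 = A1; e.g. 1 (Eve) has no edge into A1. Fixed point.
6 enters the attractor at level 1, so Eve can force the target in 1 move from there.

1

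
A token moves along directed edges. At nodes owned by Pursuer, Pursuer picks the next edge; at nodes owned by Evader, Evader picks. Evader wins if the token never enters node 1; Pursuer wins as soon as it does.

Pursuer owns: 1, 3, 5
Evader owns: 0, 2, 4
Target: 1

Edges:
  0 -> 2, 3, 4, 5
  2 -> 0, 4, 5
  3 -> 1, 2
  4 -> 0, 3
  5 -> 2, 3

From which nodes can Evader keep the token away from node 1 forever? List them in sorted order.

0, 2, 4

A0 = {1}
A1: add {3} — 3 (Pursuer) has 3→1.
A2: add {5} — 5 (Pursuer) has 5→3.
A3 = A2; e.g. 0 (Evader) can still go to 2. Fixed point.
Pursuer's attractor = {1, 3, 5}; Evader avoids the target exactly from the complement.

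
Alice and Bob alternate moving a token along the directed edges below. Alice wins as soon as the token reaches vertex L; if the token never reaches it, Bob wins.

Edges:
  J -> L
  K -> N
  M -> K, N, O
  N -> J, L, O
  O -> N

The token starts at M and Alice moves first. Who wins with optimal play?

Track states (vertex, player-to-move).
A0 = {(L,Alice), (L,Bob)}
A1: add {(J,Alice), (J,Bob), (N,Alice)}.
A2: add {(K,Bob), (O,Bob)}.
A3: add {(M,Alice)}.
(M,Alice) ∈ A3 ⇒ Alice forces the target.

Alice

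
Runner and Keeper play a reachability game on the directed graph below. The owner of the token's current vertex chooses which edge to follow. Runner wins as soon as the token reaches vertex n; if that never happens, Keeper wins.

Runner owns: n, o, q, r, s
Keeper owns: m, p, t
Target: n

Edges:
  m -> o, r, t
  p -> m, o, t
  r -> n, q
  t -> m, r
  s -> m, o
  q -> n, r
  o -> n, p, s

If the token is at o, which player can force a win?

A0 = {n}
A1: add {o, q, r} — o (Runner) has o→n; q (Runner) has q→n; r (Runner) has r→n.
o ∈ A1, so Runner can force the target.

Runner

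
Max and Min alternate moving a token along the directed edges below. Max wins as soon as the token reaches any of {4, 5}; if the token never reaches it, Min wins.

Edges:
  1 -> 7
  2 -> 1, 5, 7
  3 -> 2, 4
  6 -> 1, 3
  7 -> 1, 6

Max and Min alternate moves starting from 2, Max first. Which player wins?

Track states (vertex, player-to-move).
A0 = {(4,Max), (4,Min), (5,Max), (5,Min)}
A1: add {(2,Max), (3,Max)}.
(2,Max) ∈ A1 ⇒ Max forces the target.

Max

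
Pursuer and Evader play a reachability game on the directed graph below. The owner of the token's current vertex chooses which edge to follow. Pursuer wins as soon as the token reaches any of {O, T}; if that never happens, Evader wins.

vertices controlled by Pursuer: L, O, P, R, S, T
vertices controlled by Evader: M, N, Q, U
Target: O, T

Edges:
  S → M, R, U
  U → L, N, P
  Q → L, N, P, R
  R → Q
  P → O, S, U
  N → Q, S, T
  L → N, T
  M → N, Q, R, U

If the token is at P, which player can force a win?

Pursuer

A0 = {O, T}
A1: add {L, P} — L (Pursuer) has L→T; P (Pursuer) has P→O.
A2 = A1; e.g. M (Evader) can still go to N. Fixed point.
P ∈ A1, so Pursuer can force the target.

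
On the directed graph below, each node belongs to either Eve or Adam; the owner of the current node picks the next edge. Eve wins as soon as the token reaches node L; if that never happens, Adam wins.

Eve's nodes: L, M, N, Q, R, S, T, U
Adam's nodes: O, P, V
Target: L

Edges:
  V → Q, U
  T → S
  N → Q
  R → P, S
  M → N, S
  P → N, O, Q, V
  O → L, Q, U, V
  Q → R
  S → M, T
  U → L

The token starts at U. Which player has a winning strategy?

A0 = {L}
A1: add {U} — U (Eve) has U→L.
A2 = A1; e.g. M (Eve) has no edge into A1. Fixed point.
U ∈ A1, so Eve can force the target.

Eve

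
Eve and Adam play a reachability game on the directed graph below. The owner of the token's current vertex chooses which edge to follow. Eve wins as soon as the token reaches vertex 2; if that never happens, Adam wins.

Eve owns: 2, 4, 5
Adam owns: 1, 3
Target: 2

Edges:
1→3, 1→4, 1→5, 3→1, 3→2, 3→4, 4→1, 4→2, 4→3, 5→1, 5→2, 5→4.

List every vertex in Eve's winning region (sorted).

A0 = {2}
A1: add {4, 5} — 4 (Eve) has 4→2; 5 (Eve) has 5→2.
A2 = A1; e.g. 1 (Adam) can still go to 3. Fixed point.
Eve's winning region = {2, 4, 5}.

2, 4, 5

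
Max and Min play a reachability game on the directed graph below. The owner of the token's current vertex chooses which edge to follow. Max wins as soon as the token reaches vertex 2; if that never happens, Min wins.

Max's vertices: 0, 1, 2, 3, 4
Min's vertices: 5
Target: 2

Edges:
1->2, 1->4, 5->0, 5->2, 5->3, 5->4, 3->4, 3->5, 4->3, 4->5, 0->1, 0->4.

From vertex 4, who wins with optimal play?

Min

A0 = {2}
A1: add {1} — 1 (Max) has 1→2.
A2: add {0} — 0 (Max) has 0→1.
A3 = A2; e.g. 3 (Max) has no edge into A2. Fixed point.
4 never enters the attractor, so Min can avoid the target forever.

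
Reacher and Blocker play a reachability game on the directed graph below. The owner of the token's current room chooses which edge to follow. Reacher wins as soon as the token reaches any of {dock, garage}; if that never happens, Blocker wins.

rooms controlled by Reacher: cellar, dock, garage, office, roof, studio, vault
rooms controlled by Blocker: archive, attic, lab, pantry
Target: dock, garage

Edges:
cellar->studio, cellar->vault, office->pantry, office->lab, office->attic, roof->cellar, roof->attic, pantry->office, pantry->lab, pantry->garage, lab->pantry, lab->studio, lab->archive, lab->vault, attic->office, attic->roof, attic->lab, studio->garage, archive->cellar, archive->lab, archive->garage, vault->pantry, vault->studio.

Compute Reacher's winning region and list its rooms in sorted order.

A0 = {dock, garage}
A1: add {studio} — studio (Reacher) has studio→garage.
A2: add {cellar, vault} — cellar (Reacher) has cellar→studio; vault (Reacher) has vault→studio.
A3: add {roof} — roof (Reacher) has roof→cellar.
A4 = A3; e.g. office (Reacher) has no edge into A3. Fixed point.
Reacher's winning region = {cellar, dock, garage, roof, studio, vault}.

cellar, dock, garage, roof, studio, vault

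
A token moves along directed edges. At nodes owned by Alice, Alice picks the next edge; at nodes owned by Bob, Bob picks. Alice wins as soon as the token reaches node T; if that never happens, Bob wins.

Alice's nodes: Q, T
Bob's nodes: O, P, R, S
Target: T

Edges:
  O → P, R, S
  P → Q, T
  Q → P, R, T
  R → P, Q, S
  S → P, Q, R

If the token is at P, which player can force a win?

A0 = {T}
A1: add {Q} — Q (Alice) has Q→T.
A2: add {P} — P (Bob): all of {Q, T} already in.
A3 = A2; e.g. O (Bob) can still go to R. Fixed point.
P ∈ A2, so Alice can force the target.

Alice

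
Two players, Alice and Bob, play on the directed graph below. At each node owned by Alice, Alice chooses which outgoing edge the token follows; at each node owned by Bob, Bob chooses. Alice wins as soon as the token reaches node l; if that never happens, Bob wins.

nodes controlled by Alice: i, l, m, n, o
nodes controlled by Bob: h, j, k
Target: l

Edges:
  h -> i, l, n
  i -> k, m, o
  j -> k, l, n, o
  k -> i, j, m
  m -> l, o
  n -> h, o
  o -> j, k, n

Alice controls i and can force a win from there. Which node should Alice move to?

m

A0 = {l}
A1: add {m} — m (Alice) has m→l.
A2: add {i} — i (Alice) has i→m.
A3 = A2; e.g. h (Bob) can still go to n. Fixed point.
From i, successor m is in the attractor (rank 1); the other successors k, o are not.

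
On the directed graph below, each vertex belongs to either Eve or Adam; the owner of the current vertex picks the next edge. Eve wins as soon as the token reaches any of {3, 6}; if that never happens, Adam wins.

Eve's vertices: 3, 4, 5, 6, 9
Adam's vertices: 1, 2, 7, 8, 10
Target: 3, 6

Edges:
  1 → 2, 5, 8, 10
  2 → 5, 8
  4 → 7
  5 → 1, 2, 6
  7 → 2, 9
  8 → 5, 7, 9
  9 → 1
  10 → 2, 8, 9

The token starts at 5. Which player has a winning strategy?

A0 = {3, 6}
A1: add {5} — 5 (Eve) has 5→6.
A2 = A1; e.g. 1 (Adam) can still go to 2. Fixed point.
5 ∈ A1, so Eve can force the target.

Eve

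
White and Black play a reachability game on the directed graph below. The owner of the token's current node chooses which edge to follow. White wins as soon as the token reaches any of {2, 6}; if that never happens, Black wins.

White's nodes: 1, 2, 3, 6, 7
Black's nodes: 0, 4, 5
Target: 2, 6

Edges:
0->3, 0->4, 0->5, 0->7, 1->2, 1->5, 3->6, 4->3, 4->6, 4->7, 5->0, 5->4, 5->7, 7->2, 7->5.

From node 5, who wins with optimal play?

A0 = {2, 6}
A1: add {1, 3, 7} — 1 (White) has 1→2; 3 (White) has 3→6; 7 (White) has 7→2.
A2: add {4} — 4 (Black): all of {3, 6, 7} already in.
A3 = A2; e.g. 0 (Black) can still go to 5. Fixed point.
5 never enters the attractor, so Black can avoid the target forever.

Black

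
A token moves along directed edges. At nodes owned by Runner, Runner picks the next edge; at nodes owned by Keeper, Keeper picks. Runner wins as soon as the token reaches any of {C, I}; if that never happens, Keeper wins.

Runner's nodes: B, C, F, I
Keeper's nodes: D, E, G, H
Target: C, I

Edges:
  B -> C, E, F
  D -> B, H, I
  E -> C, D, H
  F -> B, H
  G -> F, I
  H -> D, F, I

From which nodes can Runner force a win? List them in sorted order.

B, C, F, G, I

A0 = {C, I}
A1: add {B} — B (Runner) has B→C.
A2: add {F} — F (Runner) has F→B.
A3: add {G} — G (Keeper): all of {F, I} already in.
A4 = A3; e.g. D (Keeper) can still go to H. Fixed point.
Runner's winning region = {B, C, F, G, I}.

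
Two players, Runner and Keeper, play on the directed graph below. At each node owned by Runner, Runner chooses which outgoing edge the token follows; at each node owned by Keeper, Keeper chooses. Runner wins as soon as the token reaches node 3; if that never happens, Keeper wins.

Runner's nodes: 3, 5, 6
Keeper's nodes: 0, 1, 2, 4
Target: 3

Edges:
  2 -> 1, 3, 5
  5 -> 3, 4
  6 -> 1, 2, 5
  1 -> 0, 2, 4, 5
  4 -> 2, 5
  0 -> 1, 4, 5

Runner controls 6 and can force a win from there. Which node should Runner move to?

A0 = {3}
A1: add {5} — 5 (Runner) has 5→3.
A2: add {6} — 6 (Runner) has 6→5.
A3 = A2; e.g. 0 (Keeper) can still go to 1. Fixed point.
From 6, successor 5 is in the attractor (rank 1); the other successors 1, 2 are not.

5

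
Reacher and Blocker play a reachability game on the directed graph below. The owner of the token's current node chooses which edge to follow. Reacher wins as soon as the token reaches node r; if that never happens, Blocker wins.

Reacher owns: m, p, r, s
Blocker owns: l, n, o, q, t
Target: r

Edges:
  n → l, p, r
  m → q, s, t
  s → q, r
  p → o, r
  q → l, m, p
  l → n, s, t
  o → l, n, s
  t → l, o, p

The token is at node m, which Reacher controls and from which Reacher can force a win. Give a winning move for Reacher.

s

A0 = {r}
A1: add {p, s} — p (Reacher) has p→r; s (Reacher) has s→r.
A2: add {m} — m (Reacher) has m→s.
A3 = A2; e.g. l (Blocker) can still go to n. Fixed point.
From m, successor s is in the attractor (rank 1); the other successors q, t are not.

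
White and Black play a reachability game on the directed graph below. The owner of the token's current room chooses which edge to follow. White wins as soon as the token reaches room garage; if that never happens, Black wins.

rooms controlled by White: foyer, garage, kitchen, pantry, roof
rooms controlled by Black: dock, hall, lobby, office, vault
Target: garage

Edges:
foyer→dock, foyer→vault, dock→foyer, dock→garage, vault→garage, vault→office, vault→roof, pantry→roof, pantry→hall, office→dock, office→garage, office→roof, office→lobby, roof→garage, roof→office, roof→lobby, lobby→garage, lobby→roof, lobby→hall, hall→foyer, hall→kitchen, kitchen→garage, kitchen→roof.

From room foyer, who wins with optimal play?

A0 = {garage}
A1: add {kitchen, roof} — roof (White) has roof→garage; kitchen (White) has kitchen→garage.
A2: add {pantry} — pantry (White) has pantry→roof.
A3 = A2; e.g. foyer (White) has no edge into A2. Fixed point.
foyer never enters the attractor, so Black can avoid the target forever.

Black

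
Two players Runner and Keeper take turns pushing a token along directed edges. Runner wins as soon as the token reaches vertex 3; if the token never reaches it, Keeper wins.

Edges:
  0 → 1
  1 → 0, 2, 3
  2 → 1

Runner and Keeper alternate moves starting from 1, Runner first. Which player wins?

Track states (vertex, player-to-move).
A0 = {(3,Runner), (3,Keeper)}
A1: add {(1,Runner)}.
(1,Runner) ∈ A1 ⇒ Runner forces the target.

Runner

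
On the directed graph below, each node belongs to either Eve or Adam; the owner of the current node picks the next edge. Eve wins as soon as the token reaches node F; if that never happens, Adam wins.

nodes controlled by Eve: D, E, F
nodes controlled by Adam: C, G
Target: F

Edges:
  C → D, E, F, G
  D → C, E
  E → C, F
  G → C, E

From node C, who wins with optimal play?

A0 = {F}
A1: add {E} — E (Eve) has E→F.
A2: add {D} — D (Eve) has D→E.
A3 = A2; e.g. C (Adam) can still go to G. Fixed point.
C never enters the attractor, so Adam can avoid the target forever.

Adam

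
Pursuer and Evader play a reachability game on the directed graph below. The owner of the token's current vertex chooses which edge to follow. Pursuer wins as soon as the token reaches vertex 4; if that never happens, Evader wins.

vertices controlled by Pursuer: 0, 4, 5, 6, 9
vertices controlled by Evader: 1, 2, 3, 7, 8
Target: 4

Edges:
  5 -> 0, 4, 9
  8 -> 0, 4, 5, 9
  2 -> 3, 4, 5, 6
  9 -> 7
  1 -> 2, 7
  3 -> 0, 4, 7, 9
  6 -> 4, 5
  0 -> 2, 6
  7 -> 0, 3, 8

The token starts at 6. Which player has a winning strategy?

Pursuer

A0 = {4}
A1: add {5, 6} — 5 (Pursuer) has 5→4; 6 (Pursuer) has 6→4.
6 ∈ A1, so Pursuer can force the target.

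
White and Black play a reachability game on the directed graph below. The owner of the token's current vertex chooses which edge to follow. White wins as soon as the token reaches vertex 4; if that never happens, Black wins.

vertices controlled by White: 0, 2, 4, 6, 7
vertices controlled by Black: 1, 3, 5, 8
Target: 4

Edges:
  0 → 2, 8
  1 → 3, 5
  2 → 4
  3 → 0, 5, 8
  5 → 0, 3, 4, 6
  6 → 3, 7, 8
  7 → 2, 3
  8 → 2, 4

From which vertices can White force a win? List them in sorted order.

0, 2, 4, 6, 7, 8

A0 = {4}
A1: add {2} — 2 (White) has 2→4.
A2: add {0, 7, 8} — 0 (White) has 0→2; 7 (White) has 7→2; 8 (Black): all of {2, 4} already in.
A3: add {6} — 6 (White) has 6→7.
A4 = A3; e.g. 1 (Black) can still go to 3. Fixed point.
White's winning region = {0, 2, 4, 6, 7, 8}.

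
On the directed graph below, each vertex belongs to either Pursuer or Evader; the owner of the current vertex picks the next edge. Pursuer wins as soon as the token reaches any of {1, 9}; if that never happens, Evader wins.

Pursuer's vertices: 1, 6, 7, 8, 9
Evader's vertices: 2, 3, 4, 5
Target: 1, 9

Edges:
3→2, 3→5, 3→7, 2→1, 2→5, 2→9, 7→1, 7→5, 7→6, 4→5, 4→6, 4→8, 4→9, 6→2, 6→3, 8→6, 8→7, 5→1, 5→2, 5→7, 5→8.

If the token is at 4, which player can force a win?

A0 = {1, 9}
A1: add {7} — 7 (Pursuer) has 7→1.
A2: add {8} — 8 (Pursuer) has 8→7.
A3 = A2; e.g. 2 (Evader) can still go to 5. Fixed point.
4 never enters the attractor, so Evader can avoid the target forever.

Evader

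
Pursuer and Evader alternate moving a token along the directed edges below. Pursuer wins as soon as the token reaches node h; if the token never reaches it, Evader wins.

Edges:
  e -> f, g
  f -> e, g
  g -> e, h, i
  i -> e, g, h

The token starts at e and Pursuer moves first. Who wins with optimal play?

Evader

Track states (vertex, player-to-move).
A0 = {(h,Pursuer), (h,Evader)}
A1: add {(g,Pursuer), (i,Pursuer)}.
A2 = A1; e.g. (e,Pursuer) stays out. (e,Pursuer) never enters ⇒ Evader avoids the target.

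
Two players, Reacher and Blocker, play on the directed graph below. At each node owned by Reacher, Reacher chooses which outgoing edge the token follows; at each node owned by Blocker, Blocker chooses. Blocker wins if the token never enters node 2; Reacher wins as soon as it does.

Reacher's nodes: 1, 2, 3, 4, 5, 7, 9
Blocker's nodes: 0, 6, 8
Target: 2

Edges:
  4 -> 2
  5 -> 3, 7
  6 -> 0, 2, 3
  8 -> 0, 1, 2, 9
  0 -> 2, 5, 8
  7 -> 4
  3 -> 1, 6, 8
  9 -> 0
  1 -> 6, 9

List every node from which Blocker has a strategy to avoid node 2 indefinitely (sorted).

0, 1, 3, 6, 8, 9

A0 = {2}
A1: add {4} — 4 (Reacher) has 4→2.
A2: add {7} — 7 (Reacher) has 7→4.
A3: add {5} — 5 (Reacher) has 5→7.
A4 = A3; e.g. 0 (Blocker) can still go to 8. Fixed point.
Reacher's attractor = {2, 4, 5, 7}; Blocker avoids the target exactly from the complement.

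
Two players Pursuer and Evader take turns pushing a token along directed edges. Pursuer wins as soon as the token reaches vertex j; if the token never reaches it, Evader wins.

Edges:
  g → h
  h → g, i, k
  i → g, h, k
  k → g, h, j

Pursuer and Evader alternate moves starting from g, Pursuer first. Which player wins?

Evader

Track states (vertex, player-to-move).
A0 = {(j,Pursuer), (j,Evader)}
A1: add {(k,Pursuer)}.
A2 = A1; e.g. (g,Pursuer) stays out. (g,Pursuer) never enters ⇒ Evader avoids the target.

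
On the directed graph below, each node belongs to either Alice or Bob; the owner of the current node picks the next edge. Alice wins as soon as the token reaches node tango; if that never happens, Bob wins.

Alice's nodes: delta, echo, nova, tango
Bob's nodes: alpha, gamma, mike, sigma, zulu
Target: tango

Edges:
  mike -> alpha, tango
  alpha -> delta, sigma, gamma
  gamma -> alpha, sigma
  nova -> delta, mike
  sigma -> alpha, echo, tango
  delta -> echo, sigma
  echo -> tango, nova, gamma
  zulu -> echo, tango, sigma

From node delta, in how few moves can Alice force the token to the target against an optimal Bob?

A0 = {tango}
A1: add {echo} — echo (Alice) has echo→tango.
A2: add {delta} — delta (Alice) has delta→echo.
delta enters the attractor at level 2, so Alice can force the target in 2 moves from there.

2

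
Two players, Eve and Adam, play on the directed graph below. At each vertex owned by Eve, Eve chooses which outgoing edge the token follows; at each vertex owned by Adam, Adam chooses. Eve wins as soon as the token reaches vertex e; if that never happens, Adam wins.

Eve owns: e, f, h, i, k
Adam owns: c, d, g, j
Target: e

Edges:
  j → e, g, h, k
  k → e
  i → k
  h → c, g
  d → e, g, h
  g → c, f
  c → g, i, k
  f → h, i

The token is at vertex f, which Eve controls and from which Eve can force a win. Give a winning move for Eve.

A0 = {e}
A1: add {k} — k (Eve) has k→e.
A2: add {i} — i (Eve) has i→k.
A3: add {f} — f (Eve) has f→i.
A4 = A3; e.g. c (Adam) can still go to g. Fixed point.
From f, successor i is in the attractor (rank 2); the other successor h is not.

i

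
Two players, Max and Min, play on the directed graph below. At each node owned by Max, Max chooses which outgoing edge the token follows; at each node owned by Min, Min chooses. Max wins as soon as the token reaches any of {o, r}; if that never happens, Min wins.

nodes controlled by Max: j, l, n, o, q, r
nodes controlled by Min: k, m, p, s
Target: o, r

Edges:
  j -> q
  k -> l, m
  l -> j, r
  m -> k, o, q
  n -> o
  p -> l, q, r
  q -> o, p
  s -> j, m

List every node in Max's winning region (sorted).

j, l, n, o, p, q, r

A0 = {o, r}
A1: add {l, n, q} — l (Max) has l→r; n (Max) has n→o; q (Max) has q→o.
A2: add {j, p} — j (Max) has j→q; p (Min): all of {l, q, r} already in.
A3 = A2; e.g. k (Min) can still go to m. Fixed point.
Max's winning region = {j, l, n, o, p, q, r}.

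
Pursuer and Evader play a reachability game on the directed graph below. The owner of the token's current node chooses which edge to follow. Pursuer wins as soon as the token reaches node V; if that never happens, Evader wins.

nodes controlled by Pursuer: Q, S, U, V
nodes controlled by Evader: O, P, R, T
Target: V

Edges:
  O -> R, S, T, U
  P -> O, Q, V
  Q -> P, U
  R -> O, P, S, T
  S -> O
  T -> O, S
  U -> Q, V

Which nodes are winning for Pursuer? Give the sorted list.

Q, U, V

A0 = {V}
A1: add {U} — U (Pursuer) has U→V.
A2: add {Q} — Q (Pursuer) has Q→U.
A3 = A2; e.g. O (Evader) can still go to R. Fixed point.
Pursuer's winning region = {Q, U, V}.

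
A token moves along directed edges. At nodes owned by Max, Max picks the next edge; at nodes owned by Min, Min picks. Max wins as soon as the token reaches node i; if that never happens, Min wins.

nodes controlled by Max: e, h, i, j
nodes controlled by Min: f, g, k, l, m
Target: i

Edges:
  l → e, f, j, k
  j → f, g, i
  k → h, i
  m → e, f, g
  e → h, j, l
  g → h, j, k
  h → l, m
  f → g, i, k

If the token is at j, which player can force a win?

Max

A0 = {i}
A1: add {j} — j (Max) has j→i.
j ∈ A1, so Max can force the target.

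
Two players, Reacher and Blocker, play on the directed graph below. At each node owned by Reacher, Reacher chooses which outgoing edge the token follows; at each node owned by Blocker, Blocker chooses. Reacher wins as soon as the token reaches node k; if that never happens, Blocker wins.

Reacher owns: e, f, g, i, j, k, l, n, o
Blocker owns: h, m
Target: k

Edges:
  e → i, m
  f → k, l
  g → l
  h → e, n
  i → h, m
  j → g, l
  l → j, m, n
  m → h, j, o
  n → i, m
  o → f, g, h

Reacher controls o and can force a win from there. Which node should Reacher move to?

f

A0 = {k}
A1: add {f} — f (Reacher) has f→k.
A2: add {o} — o (Reacher) has o→f.
A3 = A2; e.g. e (Reacher) has no edge into A2. Fixed point.
From o, successor f is in the attractor (rank 1); the other successors g, h are not.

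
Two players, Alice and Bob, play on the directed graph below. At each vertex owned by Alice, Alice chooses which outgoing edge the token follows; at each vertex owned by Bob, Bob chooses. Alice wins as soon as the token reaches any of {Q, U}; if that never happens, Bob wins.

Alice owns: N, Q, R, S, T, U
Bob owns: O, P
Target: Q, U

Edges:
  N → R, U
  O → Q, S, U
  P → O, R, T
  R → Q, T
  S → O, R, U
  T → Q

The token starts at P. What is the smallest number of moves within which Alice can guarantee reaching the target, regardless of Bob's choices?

3

A0 = {Q, U}
A1: add {N, R, S, T} — N (Alice) has N→U; R (Alice) has R→Q; S (Alice) has S→U; T (Alice) has T→Q.
A2: add {O} — O (Bob): all of {Q, S, U} already in.
A3: add {P} — P (Bob): all of {O, R, T} already in.
A3 = all vertices. Fixed point.
P enters the attractor at level 3, so Alice can force the target in 3 moves from there.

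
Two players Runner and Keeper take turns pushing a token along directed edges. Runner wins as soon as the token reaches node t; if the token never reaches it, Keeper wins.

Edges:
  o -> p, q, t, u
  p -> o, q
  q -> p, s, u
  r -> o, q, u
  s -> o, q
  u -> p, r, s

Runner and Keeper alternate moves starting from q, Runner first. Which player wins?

Track states (vertex, player-to-move).
A0 = {(t,Runner), (t,Keeper)}
A1: add {(o,Runner)}.
A2 = A1; e.g. (o,Keeper) stays out. (q,Runner) never enters ⇒ Keeper avoids the target.

Keeper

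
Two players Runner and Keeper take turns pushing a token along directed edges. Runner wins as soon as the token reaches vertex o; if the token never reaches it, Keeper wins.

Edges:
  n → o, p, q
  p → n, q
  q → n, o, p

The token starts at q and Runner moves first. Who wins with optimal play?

Track states (vertex, player-to-move).
A0 = {(o,Runner), (o,Keeper)}
A1: add {(n,Runner), (q,Runner)}.
(q,Runner) ∈ A1 ⇒ Runner forces the target.

Runner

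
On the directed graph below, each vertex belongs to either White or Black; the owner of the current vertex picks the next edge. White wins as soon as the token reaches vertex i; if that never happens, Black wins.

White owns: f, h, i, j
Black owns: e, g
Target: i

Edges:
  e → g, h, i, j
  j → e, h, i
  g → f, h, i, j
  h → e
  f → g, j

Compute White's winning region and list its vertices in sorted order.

f, i, j

A0 = {i}
A1: add {j} — j (White) has j→i.
A2: add {f} — f (White) has f→j.
A3 = A2; e.g. e (Black) can still go to g. Fixed point.
White's winning region = {f, i, j}.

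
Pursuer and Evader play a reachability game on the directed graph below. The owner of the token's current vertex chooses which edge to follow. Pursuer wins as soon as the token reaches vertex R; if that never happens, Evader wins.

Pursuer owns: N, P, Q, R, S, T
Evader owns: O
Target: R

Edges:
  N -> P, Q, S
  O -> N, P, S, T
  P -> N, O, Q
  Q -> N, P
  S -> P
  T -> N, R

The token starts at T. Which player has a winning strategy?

Pursuer

A0 = {R}
A1: add {T} — T (Pursuer) has T→R.
A2 = A1; e.g. N (Pursuer) has no edge into A1. Fixed point.
T ∈ A1, so Pursuer can force the target.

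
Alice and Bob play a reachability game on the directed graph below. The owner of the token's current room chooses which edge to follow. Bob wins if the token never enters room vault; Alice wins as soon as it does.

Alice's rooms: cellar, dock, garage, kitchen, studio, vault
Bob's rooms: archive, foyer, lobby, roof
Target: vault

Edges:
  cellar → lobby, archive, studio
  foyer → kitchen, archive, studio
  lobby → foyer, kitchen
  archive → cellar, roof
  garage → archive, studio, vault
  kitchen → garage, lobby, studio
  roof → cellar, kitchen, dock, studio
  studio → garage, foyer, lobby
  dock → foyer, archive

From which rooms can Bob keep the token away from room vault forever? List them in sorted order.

archive, dock, foyer, lobby, roof

A0 = {vault}
A1: add {garage} — garage (Alice) has garage→vault.
A2: add {kitchen, studio} — kitchen (Alice) has kitchen→garage; studio (Alice) has studio→garage.
A3: add {cellar} — cellar (Alice) has cellar→studio.
A4 = A3; e.g. foyer (Bob) can still go to archive. Fixed point.
Alice's attractor = {cellar, garage, kitchen, studio, vault}; Bob avoids the target exactly from the complement.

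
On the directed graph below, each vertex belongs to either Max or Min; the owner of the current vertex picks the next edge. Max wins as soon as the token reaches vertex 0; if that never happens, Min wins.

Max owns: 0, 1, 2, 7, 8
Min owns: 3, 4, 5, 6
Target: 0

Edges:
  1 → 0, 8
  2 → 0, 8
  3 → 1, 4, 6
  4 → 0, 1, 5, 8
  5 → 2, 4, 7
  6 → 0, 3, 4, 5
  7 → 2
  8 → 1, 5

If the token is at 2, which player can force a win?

A0 = {0}
A1: add {1, 2} — 1 (Max) has 1→0; 2 (Max) has 2→0.
2 ∈ A1, so Max can force the target.

Max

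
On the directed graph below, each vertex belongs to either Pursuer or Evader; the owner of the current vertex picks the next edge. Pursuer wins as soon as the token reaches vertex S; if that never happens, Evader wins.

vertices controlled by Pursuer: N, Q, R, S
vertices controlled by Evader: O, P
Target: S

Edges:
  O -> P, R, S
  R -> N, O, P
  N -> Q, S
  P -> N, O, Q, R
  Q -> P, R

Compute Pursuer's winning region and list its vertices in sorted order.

N, Q, R, S

A0 = {S}
A1: add {N} — N (Pursuer) has N→S.
A2: add {R} — R (Pursuer) has R→N.
A3: add {Q} — Q (Pursuer) has Q→R.
A4 = A3; e.g. O (Evader) can still go to P. Fixed point.
Pursuer's winning region = {N, Q, R, S}.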